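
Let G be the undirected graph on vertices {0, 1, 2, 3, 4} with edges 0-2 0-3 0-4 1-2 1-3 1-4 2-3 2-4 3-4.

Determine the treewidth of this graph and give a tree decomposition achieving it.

Each bag holds 4 vertices, so the decomposition has width 3, which upper-bounds the treewidth. On the other hand G contains the 4-clique {0, 2, 3, 4}. A clique must lie in a single bag of any decomposition, so no decomposition can have width below 3. The upper and lower bounds meet at 3, so that is the treewidth.

Treewidth 3.
Bags: B1 = {0, 2, 3, 4}  B2 = {1, 2, 3, 4}
Tree: B1–B2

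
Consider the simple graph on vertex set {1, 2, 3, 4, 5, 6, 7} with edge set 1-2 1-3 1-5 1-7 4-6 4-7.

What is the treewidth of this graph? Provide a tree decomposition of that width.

Each bag holds 2 vertices, so the decomposition has width 1, which upper-bounds the treewidth. Since G has at least one edge (e.g. 7–1), it is not an edgeless graph, so tw(G) ≥ 1. Hence tw(G) = 1 exactly.

Treewidth 1.
One such decomposition:
Bags: B1 = {1, 7}  B2 = {1, 2}  B3 = {1, 3}  B4 = {4, 7}  B5 = {4, 6}  B6 = {1, 5}
Tree: B1–B2, B1–B3, B1–B4, B4–B5, B1–B6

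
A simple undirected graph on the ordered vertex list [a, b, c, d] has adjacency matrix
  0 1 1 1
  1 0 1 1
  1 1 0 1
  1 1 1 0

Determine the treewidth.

3

A width-3 tree decomposition is:
Bags: B1 = {a, b, c, d}
Tree: (single bag)
A single bag containing all 4 vertices is trivially a valid decomposition of width 3. Conversely, {a, b, c, d} is a clique of size 4, and the vertices of any clique must share a bag in every tree decomposition; so some bag has ≥ 4 vertices and tw(G) ≥ 3. Combining the bounds, tw(G) = 3.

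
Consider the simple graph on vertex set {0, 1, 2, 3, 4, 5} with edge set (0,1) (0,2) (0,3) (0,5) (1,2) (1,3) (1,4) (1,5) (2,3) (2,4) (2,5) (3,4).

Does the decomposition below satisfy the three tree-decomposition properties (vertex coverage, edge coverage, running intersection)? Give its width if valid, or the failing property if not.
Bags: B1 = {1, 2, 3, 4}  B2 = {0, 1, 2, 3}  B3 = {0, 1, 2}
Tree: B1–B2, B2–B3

No — vertex 5 appears in no bag.

A tree decomposition must satisfy three properties: every vertex lies in some bag; for every edge, both endpoints lie together in some bag; and for every vertex, the bags containing it form a connected subtree. Here vertex 5 appears in no bag, so the decomposition is invalid.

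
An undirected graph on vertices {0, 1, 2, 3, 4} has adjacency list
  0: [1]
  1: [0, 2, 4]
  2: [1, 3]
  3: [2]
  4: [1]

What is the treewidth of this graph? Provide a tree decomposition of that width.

Treewidth 1.
Bags: B1 = {1, 2}  B2 = {2, 3}  B3 = {0, 1}  B4 = {1, 4}
Tree: B1–B2, B1–B3, B1–B4

Each bag holds 2 vertices, so the decomposition has width 1, which upper-bounds the treewidth. Any graph with an edge has treewidth ≥ 1, and G has the edge 2–1. Combining the bounds, tw(G) = 1.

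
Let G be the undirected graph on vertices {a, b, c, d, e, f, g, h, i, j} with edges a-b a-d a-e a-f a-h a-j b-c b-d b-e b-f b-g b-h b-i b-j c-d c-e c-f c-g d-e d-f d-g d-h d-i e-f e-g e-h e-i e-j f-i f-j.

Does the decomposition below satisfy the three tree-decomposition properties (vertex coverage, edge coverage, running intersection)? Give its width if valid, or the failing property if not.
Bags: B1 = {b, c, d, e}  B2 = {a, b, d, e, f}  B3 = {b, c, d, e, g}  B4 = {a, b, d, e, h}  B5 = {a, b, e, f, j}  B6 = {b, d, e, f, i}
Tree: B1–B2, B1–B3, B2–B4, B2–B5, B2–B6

No — edge (f,c) lies in no bag.

A tree decomposition must satisfy three properties: every vertex lies in some bag; for every edge, both endpoints lie together in some bag; and for every vertex, the bags containing it form a connected subtree. Here edge (f,c) lies in no bag, so the decomposition is invalid.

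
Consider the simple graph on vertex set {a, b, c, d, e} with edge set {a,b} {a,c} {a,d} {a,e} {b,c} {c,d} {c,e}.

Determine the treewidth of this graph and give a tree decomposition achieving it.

Treewidth 2.
Bags: B1 = {a, c, d}  B2 = {a, b, c}  B3 = {a, c, e}
Tree: B1–B2, B2–B3

The largest bag has 3 vertices, giving width 2; this decomposition certifies tw(G) ≤ 2. On the other hand G contains the 3-clique {a, c, d}. A clique must lie in a single bag of any decomposition, so no decomposition can have width below 2. Therefore the treewidth is 2.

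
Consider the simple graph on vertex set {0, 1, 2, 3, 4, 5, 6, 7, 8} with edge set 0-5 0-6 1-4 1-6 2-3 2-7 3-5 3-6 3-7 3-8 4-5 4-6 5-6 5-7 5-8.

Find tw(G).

2

A width-2 tree decomposition is:
Bags: B1 = {4, 5, 6}  B2 = {3, 5, 6}  B3 = {3, 5, 7}  B4 = {2, 3, 7}  B5 = {1, 4, 6}  B6 = {3, 5, 8}  B7 = {0, 5, 6}
Tree: B1–B2, B2–B3, B3–B4, B1–B5, B2–B6, B1–B7
Each bag holds 3 vertices, so the decomposition has width 2, which upper-bounds the treewidth. On the other hand G contains the 3-clique {1, 4, 6}. A clique must lie in a single bag of any decomposition, so no decomposition can have width below 2. Combining the bounds, tw(G) = 2.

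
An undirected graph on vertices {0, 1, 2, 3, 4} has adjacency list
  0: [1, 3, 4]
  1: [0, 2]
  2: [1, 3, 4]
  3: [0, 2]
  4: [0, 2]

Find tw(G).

2

A width-2 tree decomposition is:
Bags: B1 = {0, 1, 2}  B2 = {0, 2, 4}  B3 = {0, 2, 3}
Tree: B1–B2, B2–B3
Every bag has size at most 3, so the width is 3 − 1 = 2 and tw(G) ≤ 2. Since 2–1–0–4–2 is a cycle in G, G is not acyclic. Forests are exactly the graphs of treewidth ≤ 1, so tw(G) ≥ 2. Therefore the treewidth is 2.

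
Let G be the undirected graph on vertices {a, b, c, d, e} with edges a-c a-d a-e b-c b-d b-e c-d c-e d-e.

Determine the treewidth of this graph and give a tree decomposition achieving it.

Treewidth 3.
Bags: B1 = {b, c, d, e}  B2 = {a, c, d, e}
Tree: B1–B2

Each bag holds 4 vertices, so the decomposition has width 3, which upper-bounds the treewidth. Conversely, {a, c, d, e} is a clique of size 4, and the vertices of any clique must share a bag in every tree decomposition; so some bag has ≥ 4 vertices and tw(G) ≥ 3. Combining the bounds, tw(G) = 3.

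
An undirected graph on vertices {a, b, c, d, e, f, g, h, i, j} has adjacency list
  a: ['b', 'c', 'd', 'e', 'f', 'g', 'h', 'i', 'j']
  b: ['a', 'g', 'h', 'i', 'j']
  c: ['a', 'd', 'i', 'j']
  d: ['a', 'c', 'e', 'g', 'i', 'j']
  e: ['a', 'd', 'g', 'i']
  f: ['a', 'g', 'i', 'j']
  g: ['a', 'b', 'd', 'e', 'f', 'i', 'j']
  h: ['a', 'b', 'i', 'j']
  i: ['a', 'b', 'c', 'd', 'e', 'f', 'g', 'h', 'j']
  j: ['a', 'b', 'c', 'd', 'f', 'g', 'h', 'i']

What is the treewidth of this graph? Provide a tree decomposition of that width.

Treewidth 4.
One such decomposition:
Bags: B1 = {a, b, g, i, j}  B2 = {a, b, h, i, j}  B3 = {a, d, g, i, j}  B4 = {a, f, g, i, j}  B5 = {a, c, d, i, j}  B6 = {a, d, e, g, i}
Tree: B1–B2, B1–B3, B1–B4, B3–B5, B3–B6

Every bag has size at most 5, so the width is 5 − 1 = 4 and tw(G) ≤ 4. For the lower bound, the 5 vertices {a, d, g, i, j} are pairwise adjacent, and any tree decomposition puts a clique entirely inside one bag — forcing width ≥ 4. The upper and lower bounds meet at 4, so that is the treewidth.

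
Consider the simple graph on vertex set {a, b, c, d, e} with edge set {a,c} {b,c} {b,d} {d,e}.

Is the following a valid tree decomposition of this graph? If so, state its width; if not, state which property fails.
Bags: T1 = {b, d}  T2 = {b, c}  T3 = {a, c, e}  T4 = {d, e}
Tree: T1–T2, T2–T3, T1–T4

No — bags containing vertex e are not connected in the tree.

A tree decomposition must satisfy three properties: every vertex lies in some bag; for every edge, both endpoints lie together in some bag; and for every vertex, the bags containing it form a connected subtree. Here bags containing vertex e are not connected in the tree, so the decomposition is invalid.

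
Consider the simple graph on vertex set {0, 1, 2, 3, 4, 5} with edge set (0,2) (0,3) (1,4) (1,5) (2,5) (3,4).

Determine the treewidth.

A width-2 tree decomposition is:
Bags: B1 = {0, 3, 4}  B2 = {0, 2, 4}  B3 = {2, 4, 5}  B4 = {1, 4, 5}
Tree: B1–B2, B2–B3, B3–B4
Every bag has size at most 3, so the width is 3 − 1 = 2 and tw(G) ≤ 2. For the lower bound, G contains the cycle 4–3–0–2–5–1–4, so G is not a forest; only forests have treewidth ≤ 1, hence tw(G) ≥ 2. Therefore the treewidth is 2.

2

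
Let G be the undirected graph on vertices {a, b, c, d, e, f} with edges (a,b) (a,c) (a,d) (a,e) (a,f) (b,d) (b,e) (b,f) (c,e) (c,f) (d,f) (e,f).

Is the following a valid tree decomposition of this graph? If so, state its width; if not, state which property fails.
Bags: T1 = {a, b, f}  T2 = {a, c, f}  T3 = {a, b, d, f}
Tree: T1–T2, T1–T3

No — vertex e appears in no bag.

A tree decomposition must satisfy three properties: every vertex lies in some bag; for every edge, both endpoints lie together in some bag; and for every vertex, the bags containing it form a connected subtree. Here vertex e appears in no bag, so the decomposition is invalid.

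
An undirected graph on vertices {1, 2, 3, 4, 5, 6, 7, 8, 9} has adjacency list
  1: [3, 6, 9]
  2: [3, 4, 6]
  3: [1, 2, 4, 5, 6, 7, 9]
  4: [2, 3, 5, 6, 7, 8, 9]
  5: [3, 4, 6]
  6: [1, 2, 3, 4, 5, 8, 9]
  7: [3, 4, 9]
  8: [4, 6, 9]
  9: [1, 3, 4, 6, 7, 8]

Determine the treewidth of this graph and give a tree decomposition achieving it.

Every bag has size at most 4, so the width is 4 − 1 = 3 and tw(G) ≤ 3. Conversely, {4, 6, 8, 9} is a clique of size 4, and the vertices of any clique must share a bag in every tree decomposition; so some bag has ≥ 4 vertices and tw(G) ≥ 3. Combining the bounds, tw(G) = 3.

Treewidth 3.
One optimal decomposition is:
Bags: B1 = {4, 6, 8, 9}  B2 = {3, 4, 6, 9}  B3 = {3, 4, 7, 9}  B4 = {1, 3, 6, 9}  B5 = {3, 4, 5, 6}  B6 = {2, 3, 4, 6}
Tree: B1–B2, B2–B3, B2–B4, B2–B5, B5–B6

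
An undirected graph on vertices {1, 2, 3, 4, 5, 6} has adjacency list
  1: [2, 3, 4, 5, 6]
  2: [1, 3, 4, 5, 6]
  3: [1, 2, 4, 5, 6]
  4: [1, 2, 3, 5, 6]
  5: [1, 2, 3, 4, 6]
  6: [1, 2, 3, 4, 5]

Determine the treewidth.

5

A width-5 tree decomposition is:
Bags: B1 = {1, 2, 3, 4, 5, 6}
Tree: (single bag)
A single bag containing all 6 vertices is trivially a valid decomposition of width 5. For the lower bound, the 6 vertices {1, 2, 3, 4, 5, 6} are pairwise adjacent, and any tree decomposition puts a clique entirely inside one bag — forcing width ≥ 5. Therefore the treewidth is 5.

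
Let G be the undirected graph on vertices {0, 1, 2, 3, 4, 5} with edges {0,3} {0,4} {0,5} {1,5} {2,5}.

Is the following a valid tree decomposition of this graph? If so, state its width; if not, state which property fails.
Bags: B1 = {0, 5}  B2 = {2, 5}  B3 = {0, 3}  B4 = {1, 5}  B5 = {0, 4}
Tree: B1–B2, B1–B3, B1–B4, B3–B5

Yes; width 1.

Every vertex of G appears in some bag (union = {0, 1, 2, 3, 4, 5}); every edge is covered by a bag; and for each vertex v the set of bags containing v is connected in the bag tree. The decomposition is therefore valid. The largest bag has 2 vertices, so the width is 1.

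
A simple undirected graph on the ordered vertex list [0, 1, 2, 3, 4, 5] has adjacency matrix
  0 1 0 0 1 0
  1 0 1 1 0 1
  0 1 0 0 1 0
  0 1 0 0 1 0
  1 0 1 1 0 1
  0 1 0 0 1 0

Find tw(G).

A width-2 tree decomposition is:
Bags: B1 = {0, 1, 4}  B2 = {1, 2, 4}  B3 = {1, 4, 5}  B4 = {1, 3, 4}
Tree: B1–B2, B2–B3, B3–B4
Every bag has size at most 3, so the width is 3 − 1 = 2 and tw(G) ≤ 2. Since 1–0–4–2–1 is a cycle in G, G is not acyclic. Forests are exactly the graphs of treewidth ≤ 1, so tw(G) ≥ 2. The upper and lower bounds meet at 2, so that is the treewidth.

2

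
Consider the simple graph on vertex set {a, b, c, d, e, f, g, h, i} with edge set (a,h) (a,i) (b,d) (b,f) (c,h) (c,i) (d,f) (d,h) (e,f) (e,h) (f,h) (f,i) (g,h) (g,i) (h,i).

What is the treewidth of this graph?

A width-2 tree decomposition is:
Bags: B1 = {f, h, i}  B2 = {e, f, h}  B3 = {a, h, i}  B4 = {g, h, i}  B5 = {d, f, h}  B6 = {b, d, f}  B7 = {c, h, i}
Tree: B1–B2, B1–B3, B1–B4, B2–B5, B5–B6, B3–B7
Each bag holds 3 vertices, so the decomposition has width 2, which upper-bounds the treewidth. For the lower bound, the 3 vertices {d, f, h} are pairwise adjacent, and any tree decomposition puts a clique entirely inside one bag — forcing width ≥ 2. Combining the bounds, tw(G) = 2.

2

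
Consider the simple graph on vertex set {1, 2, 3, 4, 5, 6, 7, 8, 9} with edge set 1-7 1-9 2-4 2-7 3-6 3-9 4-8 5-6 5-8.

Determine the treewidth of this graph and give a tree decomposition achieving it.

Treewidth 2.
One optimal decomposition is:
Bags: B1 = {2, 4, 8}  B2 = {2, 5, 8}  B3 = {2, 5, 6}  B4 = {2, 3, 6}  B5 = {2, 3, 9}  B6 = {1, 2, 9}  B7 = {1, 2, 7}
Tree: B1–B2, B2–B3, B3–B4, B4–B5, B5–B6, B6–B7

Every bag has size at most 3, so the width is 3 − 1 = 2 and tw(G) ≤ 2. Since 2–4–8–5–6–3–9–1–7–2 is a cycle in G, G is not acyclic. Forests are exactly the graphs of treewidth ≤ 1, so tw(G) ≥ 2. Combining the bounds, tw(G) = 2.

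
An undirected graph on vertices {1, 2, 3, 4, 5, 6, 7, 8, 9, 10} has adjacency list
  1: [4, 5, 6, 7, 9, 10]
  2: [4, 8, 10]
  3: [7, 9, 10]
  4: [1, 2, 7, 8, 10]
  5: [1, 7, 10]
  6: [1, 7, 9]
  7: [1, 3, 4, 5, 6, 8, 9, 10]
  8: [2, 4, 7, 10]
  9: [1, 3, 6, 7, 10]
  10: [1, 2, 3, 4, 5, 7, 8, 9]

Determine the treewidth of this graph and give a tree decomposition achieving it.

Each bag holds 4 vertices, so the decomposition has width 3, which upper-bounds the treewidth. On the other hand G contains the 4-clique {2, 4, 8, 10}. A clique must lie in a single bag of any decomposition, so no decomposition can have width below 3. Hence tw(G) = 3 exactly.

Treewidth 3.
One optimal decomposition is:
Bags: B1 = {1, 4, 7, 10}  B2 = {1, 7, 9, 10}  B3 = {1, 6, 7, 9}  B4 = {3, 7, 9, 10}  B5 = {1, 5, 7, 10}  B6 = {4, 7, 8, 10}  B7 = {2, 4, 8, 10}
Tree: B1–B2, B2–B3, B2–B4, B1–B5, B1–B6, B6–B7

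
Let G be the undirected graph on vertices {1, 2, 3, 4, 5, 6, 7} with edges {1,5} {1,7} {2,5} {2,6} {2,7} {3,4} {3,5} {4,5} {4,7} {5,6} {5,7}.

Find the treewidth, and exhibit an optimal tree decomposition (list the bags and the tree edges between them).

Treewidth 2.
One such decomposition:
Bags: B1 = {4, 5, 7}  B2 = {2, 5, 7}  B3 = {1, 5, 7}  B4 = {3, 4, 5}  B5 = {2, 5, 6}
Tree: B1–B2, B2–B3, B1–B4, B2–B5

Each bag holds 3 vertices, so the decomposition has width 2, which upper-bounds the treewidth. For the lower bound, the 3 vertices {3, 4, 5} are pairwise adjacent, and any tree decomposition puts a clique entirely inside one bag — forcing width ≥ 2. Hence tw(G) = 2 exactly.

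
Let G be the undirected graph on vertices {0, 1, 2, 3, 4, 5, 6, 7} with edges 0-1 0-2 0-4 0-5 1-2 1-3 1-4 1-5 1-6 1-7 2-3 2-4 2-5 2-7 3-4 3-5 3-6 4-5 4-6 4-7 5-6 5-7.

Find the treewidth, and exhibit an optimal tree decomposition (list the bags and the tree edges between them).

Treewidth 4.
One such decomposition:
Bags: B1 = {1, 2, 4, 5, 7}  B2 = {1, 2, 3, 4, 5}  B3 = {0, 1, 2, 4, 5}  B4 = {1, 3, 4, 5, 6}
Tree: B1–B2, B2–B3, B2–B4

Every bag has size at most 5, so the width is 5 − 1 = 4 and tw(G) ≤ 4. Conversely, {0, 1, 2, 4, 5} is a clique of size 5, and the vertices of any clique must share a bag in every tree decomposition; so some bag has ≥ 5 vertices and tw(G) ≥ 4. Therefore the treewidth is 4.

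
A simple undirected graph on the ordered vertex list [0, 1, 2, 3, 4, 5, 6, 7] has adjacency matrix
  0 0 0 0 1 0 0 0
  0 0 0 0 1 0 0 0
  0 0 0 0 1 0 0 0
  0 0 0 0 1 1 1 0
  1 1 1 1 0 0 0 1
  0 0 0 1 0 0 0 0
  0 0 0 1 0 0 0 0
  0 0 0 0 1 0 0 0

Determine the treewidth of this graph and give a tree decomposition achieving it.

The largest bag has 2 vertices, giving width 1; this decomposition certifies tw(G) ≤ 1. Since G has at least one edge (e.g. 1–4), it is not an edgeless graph, so tw(G) ≥ 1. The upper and lower bounds meet at 1, so that is the treewidth.

Treewidth 1.
One optimal decomposition is:
Bags: B1 = {1, 4}  B2 = {3, 4}  B3 = {2, 4}  B4 = {3, 6}  B5 = {4, 7}  B6 = {3, 5}  B7 = {0, 4}
Tree: B1–B2, B1–B3, B2–B4, B3–B5, B4–B6, B3–B7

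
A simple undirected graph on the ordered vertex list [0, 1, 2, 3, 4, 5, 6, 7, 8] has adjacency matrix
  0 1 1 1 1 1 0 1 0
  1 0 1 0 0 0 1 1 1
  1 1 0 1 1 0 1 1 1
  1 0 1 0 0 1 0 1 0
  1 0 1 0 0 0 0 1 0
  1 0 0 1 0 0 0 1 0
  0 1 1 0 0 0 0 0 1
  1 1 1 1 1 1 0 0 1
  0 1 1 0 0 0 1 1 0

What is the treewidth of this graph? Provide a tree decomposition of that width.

Treewidth 3.
One such decomposition:
Bags: B1 = {0, 2, 3, 7}  B2 = {0, 3, 5, 7}  B3 = {0, 1, 2, 7}  B4 = {0, 2, 4, 7}  B5 = {1, 2, 7, 8}  B6 = {1, 2, 6, 8}
Tree: B1–B2, B1–B3, B1–B4, B3–B5, B5–B6

Every bag has size at most 4, so the width is 4 − 1 = 3 and tw(G) ≤ 3. Conversely, {1, 2, 6, 8} is a clique of size 4, and the vertices of any clique must share a bag in every tree decomposition; so some bag has ≥ 4 vertices and tw(G) ≥ 3. Hence tw(G) = 3 exactly.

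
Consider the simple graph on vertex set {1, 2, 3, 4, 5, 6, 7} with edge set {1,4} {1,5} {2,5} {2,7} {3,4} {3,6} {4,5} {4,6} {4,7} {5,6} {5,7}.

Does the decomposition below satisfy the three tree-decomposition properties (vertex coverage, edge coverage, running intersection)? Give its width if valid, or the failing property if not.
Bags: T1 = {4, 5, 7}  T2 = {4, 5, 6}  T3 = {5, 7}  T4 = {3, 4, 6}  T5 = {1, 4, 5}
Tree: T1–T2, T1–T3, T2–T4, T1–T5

No — vertex 2 appears in no bag.

A tree decomposition must satisfy three properties: every vertex lies in some bag; for every edge, both endpoints lie together in some bag; and for every vertex, the bags containing it form a connected subtree. Here vertex 2 appears in no bag, so the decomposition is invalid.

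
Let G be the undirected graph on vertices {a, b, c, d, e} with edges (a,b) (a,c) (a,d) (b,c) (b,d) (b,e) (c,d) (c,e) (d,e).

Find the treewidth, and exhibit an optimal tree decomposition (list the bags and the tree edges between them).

Every bag has size at most 4, so the width is 4 − 1 = 3 and tw(G) ≤ 3. For the lower bound, the 4 vertices {b, c, d, e} are pairwise adjacent, and any tree decomposition puts a clique entirely inside one bag — forcing width ≥ 3. Therefore the treewidth is 3.

Treewidth 3.
One optimal decomposition is:
Bags: B1 = {a, b, c, d}  B2 = {b, c, d, e}
Tree: B1–B2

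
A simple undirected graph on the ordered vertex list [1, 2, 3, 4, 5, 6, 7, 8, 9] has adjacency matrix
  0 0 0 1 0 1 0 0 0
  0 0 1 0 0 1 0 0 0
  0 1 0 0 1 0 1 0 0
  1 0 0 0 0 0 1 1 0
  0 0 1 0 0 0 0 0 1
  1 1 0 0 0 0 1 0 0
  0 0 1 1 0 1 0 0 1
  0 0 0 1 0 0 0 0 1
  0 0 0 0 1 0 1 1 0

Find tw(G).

3

A width-3 tree decomposition is:
Bags: B1 = {1, 4, 6, 8}  B2 = {4, 6, 7, 8}  B3 = {6, 7, 8, 9}  B4 = {2, 6, 7, 9}  B5 = {2, 3, 7, 9}  B6 = {2, 3, 5, 9}
Tree: B1–B2, B2–B3, B3–B4, B4–B5, B5–B6
The largest bag has 4 vertices, giving width 3; this decomposition certifies tw(G) ≤ 3. For the lower bound: the 4 vertex sets {1,4,8}, {6}, {7}, {2,3,5,9} are disjoint, each induces a connected subgraph, and every pair is joined by at least one edge of G. Contracting each set to a single vertex therefore yields K_{4} as a minor, and since treewidth is minor-monotone, tw(G) ≥ tw(K_{4}) = 3. Combining the bounds, tw(G) = 3.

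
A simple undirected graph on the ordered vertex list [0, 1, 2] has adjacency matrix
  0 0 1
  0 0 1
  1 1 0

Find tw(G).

A width-1 tree decomposition is:
Bags: B1 = {1, 2}  B2 = {0, 2}
Tree: B1–B2
Every bag has size at most 2, so the width is 2 − 1 = 1 and tw(G) ≤ 1. G has an edge, so its treewidth is at least 1. The upper and lower bounds meet at 1, so that is the treewidth.

1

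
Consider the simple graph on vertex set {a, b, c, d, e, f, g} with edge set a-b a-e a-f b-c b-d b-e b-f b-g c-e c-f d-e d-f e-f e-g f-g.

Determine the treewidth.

A width-3 tree decomposition is:
Bags: B1 = {a, b, e, f}  B2 = {b, d, e, f}  B3 = {b, e, f, g}  B4 = {b, c, e, f}
Tree: B1–B2, B1–B3, B3–B4
The largest bag has 4 vertices, giving width 3; this decomposition certifies tw(G) ≤ 3. On the other hand G contains the 4-clique {b, d, e, f}. A clique must lie in a single bag of any decomposition, so no decomposition can have width below 3. The upper and lower bounds meet at 3, so that is the treewidth.

3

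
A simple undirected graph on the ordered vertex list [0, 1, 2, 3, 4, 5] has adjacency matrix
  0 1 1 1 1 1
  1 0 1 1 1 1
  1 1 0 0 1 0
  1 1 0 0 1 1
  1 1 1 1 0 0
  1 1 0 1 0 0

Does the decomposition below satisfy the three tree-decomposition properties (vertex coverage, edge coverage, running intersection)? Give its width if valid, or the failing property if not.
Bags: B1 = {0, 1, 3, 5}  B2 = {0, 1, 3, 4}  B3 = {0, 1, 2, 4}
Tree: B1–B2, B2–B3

Every vertex of G appears in some bag (union = {0, 1, 2, 3, 4, 5}); every edge is covered by a bag; and for each vertex v the set of bags containing v is connected in the bag tree. The decomposition is therefore valid. The largest bag has 4 vertices, so the width is 3.

Yes; width 3.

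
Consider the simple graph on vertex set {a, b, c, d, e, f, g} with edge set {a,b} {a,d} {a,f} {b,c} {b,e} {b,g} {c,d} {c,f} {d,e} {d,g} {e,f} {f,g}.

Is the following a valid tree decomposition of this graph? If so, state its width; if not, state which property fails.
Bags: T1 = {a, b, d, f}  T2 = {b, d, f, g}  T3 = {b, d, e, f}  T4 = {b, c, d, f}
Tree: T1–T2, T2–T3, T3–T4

Yes; width 3.

Vertex coverage: the bags together contain {a, b, c, d, e, f, g}, the full vertex set. Edge coverage: each edge of G has both endpoints in at least one bag. Running intersection: for every vertex, the bags containing it form a connected subtree. All three properties hold, so this is a valid tree decomposition of width max|bag| − 1 = 3, and hence tw(G) ≤ 3.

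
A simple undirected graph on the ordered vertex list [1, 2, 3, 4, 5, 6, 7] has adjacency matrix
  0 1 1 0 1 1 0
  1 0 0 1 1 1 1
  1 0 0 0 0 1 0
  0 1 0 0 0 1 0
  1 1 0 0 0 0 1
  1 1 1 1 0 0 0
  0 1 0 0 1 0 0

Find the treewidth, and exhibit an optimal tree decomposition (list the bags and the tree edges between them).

Treewidth 2.
Bags: B1 = {2, 5, 7}  B2 = {1, 2, 5}  B3 = {1, 2, 6}  B4 = {1, 3, 6}  B5 = {2, 4, 6}
Tree: B1–B2, B2–B3, B3–B4, B3–B5

Each bag holds 3 vertices, so the decomposition has width 2, which upper-bounds the treewidth. Conversely, {1, 2, 5} is a clique of size 3, and the vertices of any clique must share a bag in every tree decomposition; so some bag has ≥ 3 vertices and tw(G) ≥ 2. Hence tw(G) = 2 exactly.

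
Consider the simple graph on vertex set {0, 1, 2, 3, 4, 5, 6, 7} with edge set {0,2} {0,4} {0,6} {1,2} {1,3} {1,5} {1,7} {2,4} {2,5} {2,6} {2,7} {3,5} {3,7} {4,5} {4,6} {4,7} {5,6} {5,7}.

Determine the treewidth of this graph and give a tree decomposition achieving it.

The largest bag has 4 vertices, giving width 3; this decomposition certifies tw(G) ≤ 3. On the other hand G contains the 4-clique {1, 2, 5, 7}. A clique must lie in a single bag of any decomposition, so no decomposition can have width below 3. Combining the bounds, tw(G) = 3.

Treewidth 3.
One such decomposition:
Bags: B1 = {1, 2, 5, 7}  B2 = {2, 4, 5, 7}  B3 = {2, 4, 5, 6}  B4 = {0, 2, 4, 6}  B5 = {1, 3, 5, 7}
Tree: B1–B2, B2–B3, B3–B4, B1–B5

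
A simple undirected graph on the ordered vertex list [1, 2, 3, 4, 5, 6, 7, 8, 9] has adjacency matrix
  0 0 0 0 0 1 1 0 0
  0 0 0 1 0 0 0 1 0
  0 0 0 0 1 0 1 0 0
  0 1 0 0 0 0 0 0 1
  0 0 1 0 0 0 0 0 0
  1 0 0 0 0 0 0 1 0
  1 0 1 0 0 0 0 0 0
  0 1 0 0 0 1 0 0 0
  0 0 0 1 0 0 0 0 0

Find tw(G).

A width-1 tree decomposition is:
Bags: B1 = {3, 5}  B2 = {3, 7}  B3 = {1, 7}  B4 = {1, 6}  B5 = {6, 8}  B6 = {2, 8}  B7 = {2, 4}  B8 = {4, 9}
Tree: B1–B2, B2–B3, B3–B4, B4–B5, B5–B6, B6–B7, B7–B8
Each bag holds 2 vertices, so the decomposition has width 1, which upper-bounds the treewidth. Since G has at least one edge (e.g. 5–3), it is not an edgeless graph, so tw(G) ≥ 1. Therefore the treewidth is 1.

1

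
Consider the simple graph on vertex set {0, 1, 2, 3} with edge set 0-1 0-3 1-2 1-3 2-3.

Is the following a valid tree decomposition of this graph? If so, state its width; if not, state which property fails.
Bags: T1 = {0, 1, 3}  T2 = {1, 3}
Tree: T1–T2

A tree decomposition must satisfy three properties: every vertex lies in some bag; for every edge, both endpoints lie together in some bag; and for every vertex, the bags containing it form a connected subtree. Here vertex 2 appears in no bag, so the decomposition is invalid.

No — vertex 2 appears in no bag.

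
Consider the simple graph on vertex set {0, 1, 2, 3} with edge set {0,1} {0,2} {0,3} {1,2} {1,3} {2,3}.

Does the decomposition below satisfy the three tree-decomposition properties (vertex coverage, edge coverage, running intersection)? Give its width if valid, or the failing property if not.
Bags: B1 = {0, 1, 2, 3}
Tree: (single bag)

Vertex coverage: the bags together contain {0, 1, 2, 3}, the full vertex set. Edge coverage: each edge of G has both endpoints in at least one bag. Running intersection: for every vertex, the bags containing it form a connected subtree. All three properties hold, so this is a valid tree decomposition of width max|bag| − 1 = 3, and hence tw(G) ≤ 3.

Yes; width 3.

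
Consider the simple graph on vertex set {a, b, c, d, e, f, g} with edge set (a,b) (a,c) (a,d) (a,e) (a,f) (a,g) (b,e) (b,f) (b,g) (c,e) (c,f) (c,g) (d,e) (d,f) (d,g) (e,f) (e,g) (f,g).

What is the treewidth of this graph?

A width-4 tree decomposition is:
Bags: B1 = {a, b, e, f, g}  B2 = {a, c, e, f, g}  B3 = {a, d, e, f, g}
Tree: B1–B2, B1–B3
The largest bag has 5 vertices, giving width 4; this decomposition certifies tw(G) ≤ 4. For the lower bound, the 5 vertices {a, d, e, f, g} are pairwise adjacent, and any tree decomposition puts a clique entirely inside one bag — forcing width ≥ 4. Combining the bounds, tw(G) = 4.

4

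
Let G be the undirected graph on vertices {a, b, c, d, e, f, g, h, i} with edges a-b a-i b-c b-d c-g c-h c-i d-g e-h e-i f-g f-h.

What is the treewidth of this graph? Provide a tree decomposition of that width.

The largest bag has 4 vertices, giving width 3; this decomposition certifies tw(G) ≤ 3. For the lower bound: the 4 vertex sets {d,f,g}, {b}, {c}, {a,e,h,i} are disjoint, each induces a connected subgraph, and every pair is joined by at least one edge of G. Contracting each set to a single vertex therefore yields K_{4} as a minor, and since treewidth is minor-monotone, tw(G) ≥ tw(K_{4}) = 3. Combining the bounds, tw(G) = 3.

Treewidth 3.
Bags: B1 = {b, d, f, g}  B2 = {b, c, f, g}  B3 = {b, c, f, h}  B4 = {a, b, c, h}  B5 = {a, c, h, i}  B6 = {a, e, h, i}
Tree: B1–B2, B2–B3, B3–B4, B4–B5, B5–B6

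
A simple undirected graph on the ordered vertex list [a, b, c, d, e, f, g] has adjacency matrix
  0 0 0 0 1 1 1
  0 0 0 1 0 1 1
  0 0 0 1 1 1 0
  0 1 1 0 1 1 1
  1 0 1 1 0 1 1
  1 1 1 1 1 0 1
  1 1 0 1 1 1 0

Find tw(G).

A width-3 tree decomposition is:
Bags: B1 = {b, d, f, g}  B2 = {d, e, f, g}  B3 = {a, e, f, g}  B4 = {c, d, e, f}
Tree: B1–B2, B2–B3, B2–B4
The largest bag has 4 vertices, giving width 3; this decomposition certifies tw(G) ≤ 3. On the other hand G contains the 4-clique {d, e, f, g}. A clique must lie in a single bag of any decomposition, so no decomposition can have width below 3. Therefore the treewidth is 3.

3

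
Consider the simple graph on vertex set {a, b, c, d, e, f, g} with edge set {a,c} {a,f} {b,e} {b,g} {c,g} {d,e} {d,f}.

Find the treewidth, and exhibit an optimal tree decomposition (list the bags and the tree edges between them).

The largest bag has 3 vertices, giving width 2; this decomposition certifies tw(G) ≤ 2. Since c–g–b–e–d–f–a–c is a cycle in G, G is not acyclic. Forests are exactly the graphs of treewidth ≤ 1, so tw(G) ≥ 2. Combining the bounds, tw(G) = 2.

Treewidth 2.
One such decomposition:
Bags: B1 = {b, c, g}  B2 = {b, c, e}  B3 = {c, d, e}  B4 = {c, d, f}  B5 = {a, c, f}
Tree: B1–B2, B2–B3, B3–B4, B4–B5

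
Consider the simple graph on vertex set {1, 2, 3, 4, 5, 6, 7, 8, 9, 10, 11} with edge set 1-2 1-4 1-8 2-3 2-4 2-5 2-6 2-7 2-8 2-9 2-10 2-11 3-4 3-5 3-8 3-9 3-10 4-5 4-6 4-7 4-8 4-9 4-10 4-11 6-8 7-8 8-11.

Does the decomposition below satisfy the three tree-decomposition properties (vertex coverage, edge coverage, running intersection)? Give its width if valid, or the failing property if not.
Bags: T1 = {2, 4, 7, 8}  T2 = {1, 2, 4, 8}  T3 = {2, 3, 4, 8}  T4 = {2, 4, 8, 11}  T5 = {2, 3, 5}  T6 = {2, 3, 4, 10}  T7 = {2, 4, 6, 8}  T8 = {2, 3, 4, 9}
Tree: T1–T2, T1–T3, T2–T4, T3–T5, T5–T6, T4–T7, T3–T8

A tree decomposition must satisfy three properties: every vertex lies in some bag; for every edge, both endpoints lie together in some bag; and for every vertex, the bags containing it form a connected subtree. Here edge (4,5) lies in no bag, so the decomposition is invalid.

No — edge (4,5) lies in no bag.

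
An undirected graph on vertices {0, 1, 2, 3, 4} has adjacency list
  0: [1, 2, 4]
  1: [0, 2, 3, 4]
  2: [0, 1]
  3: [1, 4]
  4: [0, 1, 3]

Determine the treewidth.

2

A width-2 tree decomposition is:
Bags: B1 = {0, 1, 2}  B2 = {0, 1, 4}  B3 = {1, 3, 4}
Tree: B1–B2, B2–B3
The largest bag has 3 vertices, giving width 2; this decomposition certifies tw(G) ≤ 2. Conversely, {0, 1, 2} is a clique of size 3, and the vertices of any clique must share a bag in every tree decomposition; so some bag has ≥ 3 vertices and tw(G) ≥ 2. The upper and lower bounds meet at 2, so that is the treewidth.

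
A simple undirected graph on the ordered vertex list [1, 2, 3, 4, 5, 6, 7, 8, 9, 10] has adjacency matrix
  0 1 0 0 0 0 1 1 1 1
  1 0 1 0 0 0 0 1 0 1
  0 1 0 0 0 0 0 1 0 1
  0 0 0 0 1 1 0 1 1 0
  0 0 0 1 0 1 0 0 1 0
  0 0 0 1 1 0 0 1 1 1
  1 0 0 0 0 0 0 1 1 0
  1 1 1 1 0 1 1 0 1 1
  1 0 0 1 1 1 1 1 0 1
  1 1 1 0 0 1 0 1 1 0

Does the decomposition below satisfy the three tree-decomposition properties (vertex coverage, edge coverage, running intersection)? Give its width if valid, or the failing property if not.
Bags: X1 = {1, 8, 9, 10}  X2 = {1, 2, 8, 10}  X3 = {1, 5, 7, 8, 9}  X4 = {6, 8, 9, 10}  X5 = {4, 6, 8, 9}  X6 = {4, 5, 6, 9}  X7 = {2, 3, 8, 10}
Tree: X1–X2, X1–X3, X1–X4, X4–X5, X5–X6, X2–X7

A tree decomposition must satisfy three properties: every vertex lies in some bag; for every edge, both endpoints lie together in some bag; and for every vertex, the bags containing it form a connected subtree. Here bags containing vertex 5 are not connected in the tree, so the decomposition is invalid.

No — bags containing vertex 5 are not connected in the tree.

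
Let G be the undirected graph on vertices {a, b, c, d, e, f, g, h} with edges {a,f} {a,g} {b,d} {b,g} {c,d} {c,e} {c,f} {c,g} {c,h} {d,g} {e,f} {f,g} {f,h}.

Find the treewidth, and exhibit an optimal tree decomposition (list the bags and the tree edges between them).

Each bag holds 3 vertices, so the decomposition has width 2, which upper-bounds the treewidth. Conversely, {c, d, g} is a clique of size 3, and the vertices of any clique must share a bag in every tree decomposition; so some bag has ≥ 3 vertices and tw(G) ≥ 2. Hence tw(G) = 2 exactly.

Treewidth 2.
Bags: B1 = {b, d, g}  B2 = {c, d, g}  B3 = {c, f, g}  B4 = {c, f, h}  B5 = {c, e, f}  B6 = {a, f, g}
Tree: B1–B2, B2–B3, B3–B4, B3–B5, B3–B6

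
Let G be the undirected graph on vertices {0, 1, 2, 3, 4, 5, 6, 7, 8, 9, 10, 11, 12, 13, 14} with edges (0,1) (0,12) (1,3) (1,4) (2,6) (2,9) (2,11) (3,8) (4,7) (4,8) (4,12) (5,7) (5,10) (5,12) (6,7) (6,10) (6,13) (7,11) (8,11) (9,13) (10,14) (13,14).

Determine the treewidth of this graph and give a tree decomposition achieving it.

Each bag holds 4 vertices, so the decomposition has width 3, which upper-bounds the treewidth. For the lower bound: the 4 vertex sets {9,13,14}, {2}, {6}, {5,7,10,11} are disjoint, each induces a connected subgraph, and every pair is joined by at least one edge of G. Contracting each set to a single vertex therefore yields K_{4} as a minor, and since treewidth is minor-monotone, tw(G) ≥ tw(K_{4}) = 3. The upper and lower bounds meet at 3, so that is the treewidth.

Treewidth 3.
One such decomposition:
Bags: B1 = {2, 9, 13, 14}  B2 = {2, 6, 13, 14}  B3 = {2, 6, 10, 14}  B4 = {2, 6, 10, 11}  B5 = {6, 7, 10, 11}  B6 = {5, 7, 10, 11}  B7 = {5, 7, 8, 11}  B8 = {4, 5, 7, 8}  B9 = {4, 5, 8, 12}  B10 = {3, 4, 8, 12}  B11 = {1, 3, 4, 12}  B12 = {0, 1, 3, 12}
Tree: B1–B2, B2–B3, B3–B4, B4–B5, B5–B6, B6–B7, B7–B8, B8–B9, B9–B10, B10–B11, B11–B12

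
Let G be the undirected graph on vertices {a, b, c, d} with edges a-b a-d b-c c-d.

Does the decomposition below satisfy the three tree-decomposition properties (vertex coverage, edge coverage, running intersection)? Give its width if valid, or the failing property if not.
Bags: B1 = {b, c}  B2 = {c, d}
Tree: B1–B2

A tree decomposition must satisfy three properties: every vertex lies in some bag; for every edge, both endpoints lie together in some bag; and for every vertex, the bags containing it form a connected subtree. Here vertex a appears in no bag, so the decomposition is invalid.

No — vertex a appears in no bag.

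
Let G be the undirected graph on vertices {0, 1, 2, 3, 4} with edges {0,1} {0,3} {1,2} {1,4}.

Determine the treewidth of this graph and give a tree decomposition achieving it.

Treewidth 1.
One optimal decomposition is:
Bags: B1 = {0, 1}  B2 = {0, 3}  B3 = {1, 4}  B4 = {1, 2}
Tree: B1–B2, B1–B3, B3–B4

Each bag holds 2 vertices, so the decomposition has width 1, which upper-bounds the treewidth. G has an edge, so its treewidth is at least 1. The upper and lower bounds meet at 1, so that is the treewidth.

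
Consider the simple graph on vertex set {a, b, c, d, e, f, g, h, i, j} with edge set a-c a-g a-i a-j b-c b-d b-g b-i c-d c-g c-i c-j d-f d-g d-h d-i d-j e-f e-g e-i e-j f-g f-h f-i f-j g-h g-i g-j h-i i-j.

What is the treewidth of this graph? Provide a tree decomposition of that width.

The largest bag has 5 vertices, giving width 4; this decomposition certifies tw(G) ≤ 4. For the lower bound, the 5 vertices {c, d, g, i, j} are pairwise adjacent, and any tree decomposition puts a clique entirely inside one bag — forcing width ≥ 4. Therefore the treewidth is 4.

Treewidth 4.
Bags: B1 = {d, f, g, i, j}  B2 = {e, f, g, i, j}  B3 = {c, d, g, i, j}  B4 = {b, c, d, g, i}  B5 = {a, c, g, i, j}  B6 = {d, f, g, h, i}
Tree: B1–B2, B1–B3, B3–B4, B3–B5, B1–B6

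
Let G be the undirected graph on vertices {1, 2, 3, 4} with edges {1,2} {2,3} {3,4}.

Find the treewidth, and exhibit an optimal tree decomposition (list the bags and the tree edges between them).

Treewidth 1.
Bags: B1 = {2, 3}  B2 = {3, 4}  B3 = {1, 2}
Tree: B1–B2, B1–B3

Each bag holds 2 vertices, so the decomposition has width 1, which upper-bounds the treewidth. Since G has at least one edge (e.g. 3–2), it is not an edgeless graph, so tw(G) ≥ 1. The upper and lower bounds meet at 1, so that is the treewidth.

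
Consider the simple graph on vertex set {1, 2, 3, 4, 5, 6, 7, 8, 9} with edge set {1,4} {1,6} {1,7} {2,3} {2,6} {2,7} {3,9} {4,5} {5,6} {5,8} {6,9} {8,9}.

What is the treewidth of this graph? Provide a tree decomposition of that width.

Each bag holds 4 vertices, so the decomposition has width 3, which upper-bounds the treewidth. For the lower bound: the 4 vertex sets {3,8,9}, {5}, {6}, {1,2,4,7} are disjoint, each induces a connected subgraph, and every pair is joined by at least one edge of G. Contracting each set to a single vertex therefore yields K_{4} as a minor, and since treewidth is minor-monotone, tw(G) ≥ tw(K_{4}) = 3. Therefore the treewidth is 3.

Treewidth 3.
One such decomposition:
Bags: B1 = {3, 5, 8, 9}  B2 = {3, 5, 6, 9}  B3 = {2, 3, 5, 6}  B4 = {2, 4, 5, 6}  B5 = {1, 2, 4, 6}  B6 = {1, 2, 4, 7}
Tree: B1–B2, B2–B3, B3–B4, B4–B5, B5–B6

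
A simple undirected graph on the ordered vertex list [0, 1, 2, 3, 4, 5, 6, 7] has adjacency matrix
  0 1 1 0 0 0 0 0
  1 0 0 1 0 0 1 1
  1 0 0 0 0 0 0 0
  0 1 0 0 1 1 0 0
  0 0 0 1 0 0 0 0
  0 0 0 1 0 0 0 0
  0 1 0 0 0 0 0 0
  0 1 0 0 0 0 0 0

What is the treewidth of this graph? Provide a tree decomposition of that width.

Treewidth 1.
One optimal decomposition is:
Bags: B1 = {1, 7}  B2 = {1, 6}  B3 = {0, 1}  B4 = {1, 3}  B5 = {0, 2}  B6 = {3, 5}  B7 = {3, 4}
Tree: B1–B2, B2–B3, B3–B4, B3–B5, B4–B6, B4–B7

Every bag has size at most 2, so the width is 2 − 1 = 1 and tw(G) ≤ 1. Since G has at least one edge (e.g. 1–7), it is not an edgeless graph, so tw(G) ≥ 1. Hence tw(G) = 1 exactly.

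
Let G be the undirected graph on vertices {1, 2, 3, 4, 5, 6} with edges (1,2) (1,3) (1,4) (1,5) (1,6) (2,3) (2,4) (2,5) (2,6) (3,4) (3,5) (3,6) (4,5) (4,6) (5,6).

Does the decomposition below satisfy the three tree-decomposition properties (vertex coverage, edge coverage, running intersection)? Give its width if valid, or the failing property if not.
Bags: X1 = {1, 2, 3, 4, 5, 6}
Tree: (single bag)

Yes; width 5.

Every vertex of G appears in some bag (union = {1, 2, 3, 4, 5, 6}); every edge is covered by a bag; and for each vertex v the set of bags containing v is connected in the bag tree. The decomposition is therefore valid. The largest bag has 6 vertices, so the width is 5.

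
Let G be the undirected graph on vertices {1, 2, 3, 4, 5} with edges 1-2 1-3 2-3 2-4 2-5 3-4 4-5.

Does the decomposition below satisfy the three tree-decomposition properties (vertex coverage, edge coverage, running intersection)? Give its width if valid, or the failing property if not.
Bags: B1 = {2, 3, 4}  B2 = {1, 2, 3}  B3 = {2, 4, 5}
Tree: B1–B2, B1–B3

Vertex coverage: the bags together contain {1, 2, 3, 4, 5}, the full vertex set. Edge coverage: each edge of G has both endpoints in at least one bag. Running intersection: for every vertex, the bags containing it form a connected subtree. All three properties hold, so this is a valid tree decomposition of width max|bag| − 1 = 2, and hence tw(G) ≤ 2.

Yes; width 2.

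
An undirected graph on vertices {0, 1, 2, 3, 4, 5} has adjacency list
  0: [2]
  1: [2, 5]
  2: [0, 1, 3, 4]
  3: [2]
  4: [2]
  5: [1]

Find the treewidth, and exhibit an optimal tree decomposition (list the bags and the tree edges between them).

Treewidth 1.
One optimal decomposition is:
Bags: B1 = {1, 2}  B2 = {2, 4}  B3 = {0, 2}  B4 = {1, 5}  B5 = {2, 3}
Tree: B1–B2, B1–B3, B1–B4, B2–B5

Each bag holds 2 vertices, so the decomposition has width 1, which upper-bounds the treewidth. Since G has at least one edge (e.g. 1–2), it is not an edgeless graph, so tw(G) ≥ 1. Therefore the treewidth is 1.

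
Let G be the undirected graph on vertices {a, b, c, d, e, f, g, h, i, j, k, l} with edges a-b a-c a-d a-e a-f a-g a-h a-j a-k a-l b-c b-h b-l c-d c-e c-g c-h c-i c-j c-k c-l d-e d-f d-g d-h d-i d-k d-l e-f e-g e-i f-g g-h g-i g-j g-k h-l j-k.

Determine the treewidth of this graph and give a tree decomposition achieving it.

Treewidth 4.
Bags: B1 = {a, c, d, g, k}  B2 = {a, c, d, e, g}  B3 = {a, c, d, g, h}  B4 = {a, c, g, j, k}  B5 = {a, c, d, h, l}  B6 = {a, b, c, h, l}  B7 = {c, d, e, g, i}  B8 = {a, d, e, f, g}
Tree: B1–B2, B1–B3, B1–B4, B3–B5, B5–B6, B2–B7, B2–B8

The largest bag has 5 vertices, giving width 4; this decomposition certifies tw(G) ≤ 4. On the other hand G contains the 5-clique {a, c, d, e, g}. A clique must lie in a single bag of any decomposition, so no decomposition can have width below 4. The upper and lower bounds meet at 4, so that is the treewidth.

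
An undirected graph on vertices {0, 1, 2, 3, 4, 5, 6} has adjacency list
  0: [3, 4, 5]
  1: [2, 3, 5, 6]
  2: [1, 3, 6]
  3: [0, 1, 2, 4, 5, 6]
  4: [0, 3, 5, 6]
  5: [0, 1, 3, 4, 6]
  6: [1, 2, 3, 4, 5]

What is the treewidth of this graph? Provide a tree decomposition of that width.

Every bag has size at most 4, so the width is 4 − 1 = 3 and tw(G) ≤ 3. For the lower bound, the 4 vertices {1, 2, 3, 6} are pairwise adjacent, and any tree decomposition puts a clique entirely inside one bag — forcing width ≥ 3. Therefore the treewidth is 3.

Treewidth 3.
One optimal decomposition is:
Bags: B1 = {1, 2, 3, 6}  B2 = {1, 3, 5, 6}  B3 = {3, 4, 5, 6}  B4 = {0, 3, 4, 5}
Tree: B1–B2, B2–B3, B3–B4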